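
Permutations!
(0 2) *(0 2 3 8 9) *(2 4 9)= (0 3 8 2 4 9)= [3, 1, 4, 8, 9, 5, 6, 7, 2, 0]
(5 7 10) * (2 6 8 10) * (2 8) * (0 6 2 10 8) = (0 6 10 5 7) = [6, 1, 2, 3, 4, 7, 10, 0, 8, 9, 5]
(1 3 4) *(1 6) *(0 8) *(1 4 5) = [8, 3, 2, 5, 6, 1, 4, 7, 0] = (0 8)(1 3 5)(4 6)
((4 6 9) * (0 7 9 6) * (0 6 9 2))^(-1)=((0 7 2)(4 6 9))^(-1)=(0 2 7)(4 9 6)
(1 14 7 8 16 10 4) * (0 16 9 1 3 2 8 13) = [16, 14, 8, 2, 3, 5, 6, 13, 9, 1, 4, 11, 12, 0, 7, 15, 10] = (0 16 10 4 3 2 8 9 1 14 7 13)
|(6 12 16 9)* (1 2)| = |(1 2)(6 12 16 9)| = 4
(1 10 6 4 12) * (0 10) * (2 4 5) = (0 10 6 5 2 4 12 1) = [10, 0, 4, 3, 12, 2, 5, 7, 8, 9, 6, 11, 1]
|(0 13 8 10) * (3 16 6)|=12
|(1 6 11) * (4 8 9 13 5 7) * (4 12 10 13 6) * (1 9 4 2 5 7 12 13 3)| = |(1 2 5 12 10 3)(4 8)(6 11 9)(7 13)| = 6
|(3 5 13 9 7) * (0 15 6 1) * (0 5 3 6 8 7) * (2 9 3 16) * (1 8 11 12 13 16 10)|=12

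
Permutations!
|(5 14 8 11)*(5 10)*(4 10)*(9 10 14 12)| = |(4 14 8 11)(5 12 9 10)| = 4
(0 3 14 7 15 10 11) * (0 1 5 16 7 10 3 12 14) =(0 12 14 10 11 1 5 16 7 15 3) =[12, 5, 2, 0, 4, 16, 6, 15, 8, 9, 11, 1, 14, 13, 10, 3, 7]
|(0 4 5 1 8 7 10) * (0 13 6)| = 9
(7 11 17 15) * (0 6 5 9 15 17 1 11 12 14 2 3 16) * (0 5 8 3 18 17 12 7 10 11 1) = (0 6 8 3 16 5 9 15 10 11)(2 18 17 12 14) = [6, 1, 18, 16, 4, 9, 8, 7, 3, 15, 11, 0, 14, 13, 2, 10, 5, 12, 17]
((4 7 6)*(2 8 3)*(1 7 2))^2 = (1 6 2 3 7 4 8)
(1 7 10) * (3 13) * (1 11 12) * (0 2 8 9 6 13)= [2, 7, 8, 0, 4, 5, 13, 10, 9, 6, 11, 12, 1, 3]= (0 2 8 9 6 13 3)(1 7 10 11 12)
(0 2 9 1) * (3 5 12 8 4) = (0 2 9 1)(3 5 12 8 4) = [2, 0, 9, 5, 3, 12, 6, 7, 4, 1, 10, 11, 8]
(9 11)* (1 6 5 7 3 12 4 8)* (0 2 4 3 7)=(0 2 4 8 1 6 5)(3 12)(9 11)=[2, 6, 4, 12, 8, 0, 5, 7, 1, 11, 10, 9, 3]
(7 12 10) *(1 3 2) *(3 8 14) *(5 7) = (1 8 14 3 2)(5 7 12 10) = [0, 8, 1, 2, 4, 7, 6, 12, 14, 9, 5, 11, 10, 13, 3]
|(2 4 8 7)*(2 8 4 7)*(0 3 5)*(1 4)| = 6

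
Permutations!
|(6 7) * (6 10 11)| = |(6 7 10 11)| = 4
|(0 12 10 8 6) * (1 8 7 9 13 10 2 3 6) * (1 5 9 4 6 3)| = 12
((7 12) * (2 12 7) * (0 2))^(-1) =(0 12 2)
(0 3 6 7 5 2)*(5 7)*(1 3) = (7)(0 1 3 6 5 2) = [1, 3, 0, 6, 4, 2, 5, 7]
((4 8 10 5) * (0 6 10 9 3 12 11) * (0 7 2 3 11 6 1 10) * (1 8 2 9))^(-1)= (0 6 12 3 2 4 5 10 1 8)(7 11 9)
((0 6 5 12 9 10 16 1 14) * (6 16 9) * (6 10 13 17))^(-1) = (0 14 1 16)(5 6 17 13 9 10 12)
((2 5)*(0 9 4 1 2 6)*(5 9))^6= (1 9)(2 4)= ((0 5 6)(1 2 9 4))^6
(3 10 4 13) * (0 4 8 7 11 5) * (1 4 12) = (0 12 1 4 13 3 10 8 7 11 5) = [12, 4, 2, 10, 13, 0, 6, 11, 7, 9, 8, 5, 1, 3]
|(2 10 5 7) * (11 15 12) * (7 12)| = |(2 10 5 12 11 15 7)| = 7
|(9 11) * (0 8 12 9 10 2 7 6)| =9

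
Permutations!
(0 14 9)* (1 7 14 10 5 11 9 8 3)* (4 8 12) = [10, 7, 2, 1, 8, 11, 6, 14, 3, 0, 5, 9, 4, 13, 12] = (0 10 5 11 9)(1 7 14 12 4 8 3)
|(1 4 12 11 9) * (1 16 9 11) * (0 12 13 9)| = 7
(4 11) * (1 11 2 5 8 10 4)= [0, 11, 5, 3, 2, 8, 6, 7, 10, 9, 4, 1]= (1 11)(2 5 8 10 4)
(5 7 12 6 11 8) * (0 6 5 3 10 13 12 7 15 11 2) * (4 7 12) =(0 6 2)(3 10 13 4 7 12 5 15 11 8) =[6, 1, 0, 10, 7, 15, 2, 12, 3, 9, 13, 8, 5, 4, 14, 11]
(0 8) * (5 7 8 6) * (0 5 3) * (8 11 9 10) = (0 6 3)(5 7 11 9 10 8) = [6, 1, 2, 0, 4, 7, 3, 11, 5, 10, 8, 9]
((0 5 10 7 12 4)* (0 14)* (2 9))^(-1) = (0 14 4 12 7 10 5)(2 9) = ((0 5 10 7 12 4 14)(2 9))^(-1)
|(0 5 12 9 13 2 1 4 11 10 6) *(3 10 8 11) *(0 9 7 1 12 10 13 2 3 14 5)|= 10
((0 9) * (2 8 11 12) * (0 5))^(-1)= (0 5 9)(2 12 11 8)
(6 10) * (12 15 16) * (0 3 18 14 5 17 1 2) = (0 3 18 14 5 17 1 2)(6 10)(12 15 16) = [3, 2, 0, 18, 4, 17, 10, 7, 8, 9, 6, 11, 15, 13, 5, 16, 12, 1, 14]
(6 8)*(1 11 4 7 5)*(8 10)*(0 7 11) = (0 7 5 1)(4 11)(6 10 8) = [7, 0, 2, 3, 11, 1, 10, 5, 6, 9, 8, 4]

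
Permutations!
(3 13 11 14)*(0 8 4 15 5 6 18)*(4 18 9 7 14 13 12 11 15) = (0 8 18)(3 12 11 13 15 5 6 9 7 14) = [8, 1, 2, 12, 4, 6, 9, 14, 18, 7, 10, 13, 11, 15, 3, 5, 16, 17, 0]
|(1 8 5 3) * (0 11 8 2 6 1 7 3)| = |(0 11 8 5)(1 2 6)(3 7)| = 12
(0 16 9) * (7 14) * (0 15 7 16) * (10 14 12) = (7 12 10 14 16 9 15) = [0, 1, 2, 3, 4, 5, 6, 12, 8, 15, 14, 11, 10, 13, 16, 7, 9]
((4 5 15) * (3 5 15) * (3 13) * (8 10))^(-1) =((3 5 13)(4 15)(8 10))^(-1) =(3 13 5)(4 15)(8 10)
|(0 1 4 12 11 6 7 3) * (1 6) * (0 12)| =8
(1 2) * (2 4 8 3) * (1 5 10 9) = (1 4 8 3 2 5 10 9) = [0, 4, 5, 2, 8, 10, 6, 7, 3, 1, 9]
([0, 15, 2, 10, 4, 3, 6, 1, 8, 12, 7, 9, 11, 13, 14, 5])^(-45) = (1 3)(5 7)(10 15)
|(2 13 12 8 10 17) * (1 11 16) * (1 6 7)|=30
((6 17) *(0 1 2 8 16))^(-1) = ((0 1 2 8 16)(6 17))^(-1) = (0 16 8 2 1)(6 17)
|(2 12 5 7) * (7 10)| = |(2 12 5 10 7)| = 5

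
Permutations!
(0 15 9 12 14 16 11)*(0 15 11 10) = (0 11 15 9 12 14 16 10) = [11, 1, 2, 3, 4, 5, 6, 7, 8, 12, 0, 15, 14, 13, 16, 9, 10]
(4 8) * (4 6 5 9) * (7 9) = (4 8 6 5 7 9) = [0, 1, 2, 3, 8, 7, 5, 9, 6, 4]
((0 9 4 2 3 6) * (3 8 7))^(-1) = ((0 9 4 2 8 7 3 6))^(-1) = (0 6 3 7 8 2 4 9)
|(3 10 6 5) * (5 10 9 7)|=4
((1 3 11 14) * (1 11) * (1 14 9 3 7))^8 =((1 7)(3 14 11 9))^8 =(14)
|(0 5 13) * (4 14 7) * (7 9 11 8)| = |(0 5 13)(4 14 9 11 8 7)| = 6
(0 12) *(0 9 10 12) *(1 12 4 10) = (1 12 9)(4 10) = [0, 12, 2, 3, 10, 5, 6, 7, 8, 1, 4, 11, 9]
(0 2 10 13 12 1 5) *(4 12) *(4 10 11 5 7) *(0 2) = (1 7 4 12)(2 11 5)(10 13) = [0, 7, 11, 3, 12, 2, 6, 4, 8, 9, 13, 5, 1, 10]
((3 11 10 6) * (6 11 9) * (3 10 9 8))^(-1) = (3 8)(6 9 11 10)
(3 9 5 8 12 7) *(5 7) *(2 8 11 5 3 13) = [0, 1, 8, 9, 4, 11, 6, 13, 12, 7, 10, 5, 3, 2] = (2 8 12 3 9 7 13)(5 11)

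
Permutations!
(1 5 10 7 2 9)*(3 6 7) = [0, 5, 9, 6, 4, 10, 7, 2, 8, 1, 3] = (1 5 10 3 6 7 2 9)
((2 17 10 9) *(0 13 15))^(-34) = (0 15 13)(2 10)(9 17)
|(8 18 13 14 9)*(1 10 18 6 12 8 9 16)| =|(1 10 18 13 14 16)(6 12 8)| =6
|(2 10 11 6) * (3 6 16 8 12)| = |(2 10 11 16 8 12 3 6)| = 8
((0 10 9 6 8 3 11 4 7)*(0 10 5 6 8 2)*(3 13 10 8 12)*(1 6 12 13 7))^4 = (0 11 2 3 6 12 1 5 4)(9 13 10)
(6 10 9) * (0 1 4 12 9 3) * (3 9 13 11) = [1, 4, 2, 0, 12, 5, 10, 7, 8, 6, 9, 3, 13, 11] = (0 1 4 12 13 11 3)(6 10 9)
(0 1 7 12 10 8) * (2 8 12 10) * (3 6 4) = (0 1 7 10 12 2 8)(3 6 4) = [1, 7, 8, 6, 3, 5, 4, 10, 0, 9, 12, 11, 2]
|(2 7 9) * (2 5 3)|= 5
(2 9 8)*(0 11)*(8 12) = (0 11)(2 9 12 8) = [11, 1, 9, 3, 4, 5, 6, 7, 2, 12, 10, 0, 8]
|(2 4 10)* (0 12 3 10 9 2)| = 12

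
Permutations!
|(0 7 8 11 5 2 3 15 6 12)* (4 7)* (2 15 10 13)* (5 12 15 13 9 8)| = |(0 4 7 5 13 2 3 10 9 8 11 12)(6 15)| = 12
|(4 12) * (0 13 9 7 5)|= 10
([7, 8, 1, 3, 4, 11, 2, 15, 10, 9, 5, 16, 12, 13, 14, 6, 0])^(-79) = [11, 6, 15, 3, 4, 8, 7, 16, 2, 9, 1, 10, 12, 13, 14, 0, 5]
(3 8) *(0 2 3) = (0 2 3 8) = [2, 1, 3, 8, 4, 5, 6, 7, 0]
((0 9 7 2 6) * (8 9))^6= ((0 8 9 7 2 6))^6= (9)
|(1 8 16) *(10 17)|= |(1 8 16)(10 17)|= 6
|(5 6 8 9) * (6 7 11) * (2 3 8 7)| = 15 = |(2 3 8 9 5)(6 7 11)|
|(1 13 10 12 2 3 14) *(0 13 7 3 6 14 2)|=12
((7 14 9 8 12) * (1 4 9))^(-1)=((1 4 9 8 12 7 14))^(-1)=(1 14 7 12 8 9 4)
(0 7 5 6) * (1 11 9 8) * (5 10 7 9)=(0 9 8 1 11 5 6)(7 10)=[9, 11, 2, 3, 4, 6, 0, 10, 1, 8, 7, 5]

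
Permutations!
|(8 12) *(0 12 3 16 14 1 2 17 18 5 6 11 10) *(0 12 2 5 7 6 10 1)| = |(0 2 17 18 7 6 11 1 5 10 12 8 3 16 14)| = 15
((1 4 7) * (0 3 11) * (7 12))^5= ((0 3 11)(1 4 12 7))^5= (0 11 3)(1 4 12 7)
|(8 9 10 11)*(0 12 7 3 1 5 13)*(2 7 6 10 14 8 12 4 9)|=|(0 4 9 14 8 2 7 3 1 5 13)(6 10 11 12)|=44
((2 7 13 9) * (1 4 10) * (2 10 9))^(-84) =((1 4 9 10)(2 7 13))^(-84) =(13)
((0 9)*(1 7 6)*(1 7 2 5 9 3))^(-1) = (0 9 5 2 1 3)(6 7)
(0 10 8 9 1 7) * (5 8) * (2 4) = (0 10 5 8 9 1 7)(2 4) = [10, 7, 4, 3, 2, 8, 6, 0, 9, 1, 5]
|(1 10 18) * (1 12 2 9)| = |(1 10 18 12 2 9)| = 6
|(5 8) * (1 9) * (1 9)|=2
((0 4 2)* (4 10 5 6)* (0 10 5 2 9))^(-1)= (0 9 4 6 5)(2 10)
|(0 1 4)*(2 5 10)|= 3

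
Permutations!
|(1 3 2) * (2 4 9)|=|(1 3 4 9 2)|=5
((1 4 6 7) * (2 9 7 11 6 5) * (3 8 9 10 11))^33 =(11)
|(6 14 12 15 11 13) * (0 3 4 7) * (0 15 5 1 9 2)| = |(0 3 4 7 15 11 13 6 14 12 5 1 9 2)| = 14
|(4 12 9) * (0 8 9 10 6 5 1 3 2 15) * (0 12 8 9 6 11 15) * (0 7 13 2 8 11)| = 105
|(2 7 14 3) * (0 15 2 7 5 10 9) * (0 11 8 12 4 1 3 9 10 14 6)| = |(0 15 2 5 14 9 11 8 12 4 1 3 7 6)| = 14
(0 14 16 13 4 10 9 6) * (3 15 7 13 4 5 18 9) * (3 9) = (0 14 16 4 10 9 6)(3 15 7 13 5 18) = [14, 1, 2, 15, 10, 18, 0, 13, 8, 6, 9, 11, 12, 5, 16, 7, 4, 17, 3]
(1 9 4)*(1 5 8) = [0, 9, 2, 3, 5, 8, 6, 7, 1, 4] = (1 9 4 5 8)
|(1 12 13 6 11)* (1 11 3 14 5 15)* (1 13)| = |(1 12)(3 14 5 15 13 6)| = 6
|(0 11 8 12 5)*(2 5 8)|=4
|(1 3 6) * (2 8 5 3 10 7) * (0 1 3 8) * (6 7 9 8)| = |(0 1 10 9 8 5 6 3 7 2)| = 10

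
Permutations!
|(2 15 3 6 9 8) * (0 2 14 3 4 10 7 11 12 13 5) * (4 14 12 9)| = |(0 2 15 14 3 6 4 10 7 11 9 8 12 13 5)| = 15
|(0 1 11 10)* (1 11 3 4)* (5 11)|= |(0 5 11 10)(1 3 4)|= 12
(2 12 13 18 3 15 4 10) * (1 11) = (1 11)(2 12 13 18 3 15 4 10) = [0, 11, 12, 15, 10, 5, 6, 7, 8, 9, 2, 1, 13, 18, 14, 4, 16, 17, 3]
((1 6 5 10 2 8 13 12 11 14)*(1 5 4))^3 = ((1 6 4)(2 8 13 12 11 14 5 10))^3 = (2 12 5 8 11 10 13 14)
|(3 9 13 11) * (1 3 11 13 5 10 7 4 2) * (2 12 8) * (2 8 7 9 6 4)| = |(13)(1 3 6 4 12 7 2)(5 10 9)| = 21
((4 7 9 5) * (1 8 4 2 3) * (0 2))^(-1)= (0 5 9 7 4 8 1 3 2)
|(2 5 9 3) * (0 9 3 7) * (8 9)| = 12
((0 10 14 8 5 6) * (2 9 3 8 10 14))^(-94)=(0 3 14 8 10 5 2 6 9)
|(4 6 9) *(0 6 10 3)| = 6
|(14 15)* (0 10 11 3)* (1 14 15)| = 4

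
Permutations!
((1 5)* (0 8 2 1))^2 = (0 2 5 8 1)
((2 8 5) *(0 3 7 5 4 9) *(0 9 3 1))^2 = (9)(2 4 7)(3 5 8)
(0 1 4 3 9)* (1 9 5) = (0 9)(1 4 3 5) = [9, 4, 2, 5, 3, 1, 6, 7, 8, 0]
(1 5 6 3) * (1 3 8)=(1 5 6 8)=[0, 5, 2, 3, 4, 6, 8, 7, 1]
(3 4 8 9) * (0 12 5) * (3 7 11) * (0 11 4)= (0 12 5 11 3)(4 8 9 7)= [12, 1, 2, 0, 8, 11, 6, 4, 9, 7, 10, 3, 5]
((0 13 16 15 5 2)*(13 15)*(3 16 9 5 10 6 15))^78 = (0 3 16 13 9 5 2)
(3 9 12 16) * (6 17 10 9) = (3 6 17 10 9 12 16) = [0, 1, 2, 6, 4, 5, 17, 7, 8, 12, 9, 11, 16, 13, 14, 15, 3, 10]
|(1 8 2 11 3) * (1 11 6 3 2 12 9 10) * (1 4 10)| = 4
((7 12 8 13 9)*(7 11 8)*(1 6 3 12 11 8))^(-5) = ((1 6 3 12 7 11)(8 13 9))^(-5) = (1 6 3 12 7 11)(8 13 9)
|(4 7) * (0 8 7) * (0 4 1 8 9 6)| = 3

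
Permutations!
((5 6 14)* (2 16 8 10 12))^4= ((2 16 8 10 12)(5 6 14))^4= (2 12 10 8 16)(5 6 14)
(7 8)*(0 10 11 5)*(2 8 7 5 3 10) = (0 2 8 5)(3 10 11) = [2, 1, 8, 10, 4, 0, 6, 7, 5, 9, 11, 3]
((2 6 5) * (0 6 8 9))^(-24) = (9)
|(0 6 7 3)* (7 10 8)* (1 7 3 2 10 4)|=9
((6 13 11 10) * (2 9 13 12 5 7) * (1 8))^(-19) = ((1 8)(2 9 13 11 10 6 12 5 7))^(-19) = (1 8)(2 7 5 12 6 10 11 13 9)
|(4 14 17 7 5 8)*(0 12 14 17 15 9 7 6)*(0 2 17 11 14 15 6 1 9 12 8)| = 12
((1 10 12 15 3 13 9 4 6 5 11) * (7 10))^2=(1 10 15 13 4 5)(3 9 6 11 7 12)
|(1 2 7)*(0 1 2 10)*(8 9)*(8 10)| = 10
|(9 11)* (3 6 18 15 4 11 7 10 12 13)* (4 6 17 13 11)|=|(3 17 13)(6 18 15)(7 10 12 11 9)|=15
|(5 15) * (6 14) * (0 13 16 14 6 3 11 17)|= 14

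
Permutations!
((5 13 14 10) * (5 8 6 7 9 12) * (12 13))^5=(5 12)(6 10 13 7 8 14 9)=((5 12)(6 7 9 13 14 10 8))^5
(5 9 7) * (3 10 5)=[0, 1, 2, 10, 4, 9, 6, 3, 8, 7, 5]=(3 10 5 9 7)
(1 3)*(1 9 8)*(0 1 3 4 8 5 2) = (0 1 4 8 3 9 5 2) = [1, 4, 0, 9, 8, 2, 6, 7, 3, 5]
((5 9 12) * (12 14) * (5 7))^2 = ((5 9 14 12 7))^2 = (5 14 7 9 12)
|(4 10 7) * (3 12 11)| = 3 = |(3 12 11)(4 10 7)|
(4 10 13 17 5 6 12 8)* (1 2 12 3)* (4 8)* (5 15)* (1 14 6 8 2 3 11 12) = (1 3 14 6 11 12 4 10 13 17 15 5 8 2) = [0, 3, 1, 14, 10, 8, 11, 7, 2, 9, 13, 12, 4, 17, 6, 5, 16, 15]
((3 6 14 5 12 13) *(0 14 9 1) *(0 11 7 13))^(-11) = ((0 14 5 12)(1 11 7 13 3 6 9))^(-11) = (0 14 5 12)(1 13 9 7 6 11 3)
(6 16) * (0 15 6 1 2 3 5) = (0 15 6 16 1 2 3 5) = [15, 2, 3, 5, 4, 0, 16, 7, 8, 9, 10, 11, 12, 13, 14, 6, 1]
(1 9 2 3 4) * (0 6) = [6, 9, 3, 4, 1, 5, 0, 7, 8, 2] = (0 6)(1 9 2 3 4)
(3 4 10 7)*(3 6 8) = (3 4 10 7 6 8) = [0, 1, 2, 4, 10, 5, 8, 6, 3, 9, 7]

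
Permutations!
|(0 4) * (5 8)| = 2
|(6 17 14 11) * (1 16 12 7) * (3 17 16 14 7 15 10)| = 11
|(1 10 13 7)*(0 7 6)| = |(0 7 1 10 13 6)| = 6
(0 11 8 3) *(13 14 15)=(0 11 8 3)(13 14 15)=[11, 1, 2, 0, 4, 5, 6, 7, 3, 9, 10, 8, 12, 14, 15, 13]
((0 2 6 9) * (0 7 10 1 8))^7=(0 8 1 10 7 9 6 2)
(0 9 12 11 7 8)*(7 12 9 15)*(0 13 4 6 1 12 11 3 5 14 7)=(0 15)(1 12 3 5 14 7 8 13 4 6)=[15, 12, 2, 5, 6, 14, 1, 8, 13, 9, 10, 11, 3, 4, 7, 0]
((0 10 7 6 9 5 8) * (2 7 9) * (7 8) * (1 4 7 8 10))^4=((0 1 4 7 6 2 10 9 5 8))^4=(0 6 5 4 10)(1 2 8 7 9)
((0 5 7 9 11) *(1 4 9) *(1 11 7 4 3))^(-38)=((0 5 4 9 7 11)(1 3))^(-38)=(0 7 4)(5 11 9)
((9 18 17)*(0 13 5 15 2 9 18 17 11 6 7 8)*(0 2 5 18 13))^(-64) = ((2 9 17 13 18 11 6 7 8)(5 15))^(-64) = (2 8 7 6 11 18 13 17 9)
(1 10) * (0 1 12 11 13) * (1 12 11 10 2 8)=[12, 2, 8, 3, 4, 5, 6, 7, 1, 9, 11, 13, 10, 0]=(0 12 10 11 13)(1 2 8)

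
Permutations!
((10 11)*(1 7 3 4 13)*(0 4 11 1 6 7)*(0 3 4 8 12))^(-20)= (13)(0 8 12)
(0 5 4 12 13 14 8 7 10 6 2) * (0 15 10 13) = (0 5 4 12)(2 15 10 6)(7 13 14 8) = [5, 1, 15, 3, 12, 4, 2, 13, 7, 9, 6, 11, 0, 14, 8, 10]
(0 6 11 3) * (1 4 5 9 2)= [6, 4, 1, 0, 5, 9, 11, 7, 8, 2, 10, 3]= (0 6 11 3)(1 4 5 9 2)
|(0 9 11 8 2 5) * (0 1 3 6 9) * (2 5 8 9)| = |(1 3 6 2 8 5)(9 11)| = 6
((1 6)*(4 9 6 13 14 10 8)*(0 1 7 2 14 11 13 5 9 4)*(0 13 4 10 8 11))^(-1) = ((0 1 5 9 6 7 2 14 8 13)(4 10 11))^(-1) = (0 13 8 14 2 7 6 9 5 1)(4 11 10)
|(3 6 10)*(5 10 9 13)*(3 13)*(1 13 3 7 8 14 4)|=11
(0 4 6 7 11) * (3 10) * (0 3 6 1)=(0 4 1)(3 10 6 7 11)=[4, 0, 2, 10, 1, 5, 7, 11, 8, 9, 6, 3]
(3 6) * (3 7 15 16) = (3 6 7 15 16) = [0, 1, 2, 6, 4, 5, 7, 15, 8, 9, 10, 11, 12, 13, 14, 16, 3]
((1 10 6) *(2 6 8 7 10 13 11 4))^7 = ((1 13 11 4 2 6)(7 10 8))^7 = (1 13 11 4 2 6)(7 10 8)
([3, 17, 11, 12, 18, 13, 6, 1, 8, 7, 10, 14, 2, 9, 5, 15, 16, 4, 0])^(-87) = (0 17 9 14 12 18 1 13 11 3 4 7 5 2)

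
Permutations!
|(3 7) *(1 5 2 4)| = 4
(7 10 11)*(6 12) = (6 12)(7 10 11) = [0, 1, 2, 3, 4, 5, 12, 10, 8, 9, 11, 7, 6]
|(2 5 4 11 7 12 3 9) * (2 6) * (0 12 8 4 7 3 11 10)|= 12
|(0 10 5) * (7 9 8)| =|(0 10 5)(7 9 8)| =3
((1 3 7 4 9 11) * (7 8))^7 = ((1 3 8 7 4 9 11))^7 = (11)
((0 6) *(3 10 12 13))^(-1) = ((0 6)(3 10 12 13))^(-1) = (0 6)(3 13 12 10)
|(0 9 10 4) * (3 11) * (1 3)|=12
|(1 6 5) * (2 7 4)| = |(1 6 5)(2 7 4)| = 3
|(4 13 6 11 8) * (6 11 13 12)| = 6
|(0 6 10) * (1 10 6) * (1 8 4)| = 5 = |(0 8 4 1 10)|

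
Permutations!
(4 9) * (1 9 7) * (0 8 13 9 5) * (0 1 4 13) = [8, 5, 2, 3, 7, 1, 6, 4, 0, 13, 10, 11, 12, 9] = (0 8)(1 5)(4 7)(9 13)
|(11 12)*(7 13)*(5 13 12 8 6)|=|(5 13 7 12 11 8 6)|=7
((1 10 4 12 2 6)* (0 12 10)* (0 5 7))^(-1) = ((0 12 2 6 1 5 7)(4 10))^(-1) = (0 7 5 1 6 2 12)(4 10)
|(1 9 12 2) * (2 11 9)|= 6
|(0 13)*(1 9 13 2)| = |(0 2 1 9 13)| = 5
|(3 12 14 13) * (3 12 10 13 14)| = |(14)(3 10 13 12)| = 4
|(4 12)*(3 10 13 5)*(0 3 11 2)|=14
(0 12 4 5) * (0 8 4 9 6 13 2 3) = (0 12 9 6 13 2 3)(4 5 8) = [12, 1, 3, 0, 5, 8, 13, 7, 4, 6, 10, 11, 9, 2]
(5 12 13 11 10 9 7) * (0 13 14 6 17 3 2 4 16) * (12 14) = (0 13 11 10 9 7 5 14 6 17 3 2 4 16) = [13, 1, 4, 2, 16, 14, 17, 5, 8, 7, 9, 10, 12, 11, 6, 15, 0, 3]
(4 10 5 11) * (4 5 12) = (4 10 12)(5 11) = [0, 1, 2, 3, 10, 11, 6, 7, 8, 9, 12, 5, 4]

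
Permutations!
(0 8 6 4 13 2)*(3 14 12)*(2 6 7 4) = (0 8 7 4 13 6 2)(3 14 12) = [8, 1, 0, 14, 13, 5, 2, 4, 7, 9, 10, 11, 3, 6, 12]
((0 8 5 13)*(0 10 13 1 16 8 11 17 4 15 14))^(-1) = (0 14 15 4 17 11)(1 5 8 16)(10 13)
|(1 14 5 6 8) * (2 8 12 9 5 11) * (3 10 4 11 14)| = |(14)(1 3 10 4 11 2 8)(5 6 12 9)| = 28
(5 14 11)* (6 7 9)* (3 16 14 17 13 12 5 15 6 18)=(3 16 14 11 15 6 7 9 18)(5 17 13 12)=[0, 1, 2, 16, 4, 17, 7, 9, 8, 18, 10, 15, 5, 12, 11, 6, 14, 13, 3]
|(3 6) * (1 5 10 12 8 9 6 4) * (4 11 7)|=|(1 5 10 12 8 9 6 3 11 7 4)|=11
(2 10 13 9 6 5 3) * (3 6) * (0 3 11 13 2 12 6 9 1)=(0 3 12 6 5 9 11 13 1)(2 10)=[3, 0, 10, 12, 4, 9, 5, 7, 8, 11, 2, 13, 6, 1]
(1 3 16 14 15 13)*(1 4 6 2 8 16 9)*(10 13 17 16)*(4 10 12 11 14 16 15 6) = [0, 3, 8, 9, 4, 5, 2, 7, 12, 1, 13, 14, 11, 10, 6, 17, 16, 15] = (1 3 9)(2 8 12 11 14 6)(10 13)(15 17)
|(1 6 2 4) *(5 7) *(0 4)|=10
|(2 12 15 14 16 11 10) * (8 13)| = 14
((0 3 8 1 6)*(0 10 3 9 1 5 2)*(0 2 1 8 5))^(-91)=(0 8 9)(1 5 3 10 6)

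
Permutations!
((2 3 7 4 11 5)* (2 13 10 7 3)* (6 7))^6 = ((4 11 5 13 10 6 7))^6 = (4 7 6 10 13 5 11)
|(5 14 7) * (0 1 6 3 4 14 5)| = 7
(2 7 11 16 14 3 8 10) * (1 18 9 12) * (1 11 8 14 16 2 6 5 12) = (1 18 9)(2 7 8 10 6 5 12 11)(3 14) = [0, 18, 7, 14, 4, 12, 5, 8, 10, 1, 6, 2, 11, 13, 3, 15, 16, 17, 9]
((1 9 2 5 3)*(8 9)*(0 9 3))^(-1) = (0 5 2 9)(1 3 8) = ((0 9 2 5)(1 8 3))^(-1)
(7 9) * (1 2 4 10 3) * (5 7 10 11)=(1 2 4 11 5 7 9 10 3)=[0, 2, 4, 1, 11, 7, 6, 9, 8, 10, 3, 5]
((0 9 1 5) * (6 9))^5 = (9)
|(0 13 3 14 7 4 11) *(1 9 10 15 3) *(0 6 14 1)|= 10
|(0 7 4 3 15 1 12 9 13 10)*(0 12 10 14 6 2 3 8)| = 20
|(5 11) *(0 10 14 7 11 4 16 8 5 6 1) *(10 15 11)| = 60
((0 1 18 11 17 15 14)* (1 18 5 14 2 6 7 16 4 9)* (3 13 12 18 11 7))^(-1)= ((0 11 17 15 2 6 3 13 12 18 7 16 4 9 1 5 14))^(-1)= (0 14 5 1 9 4 16 7 18 12 13 3 6 2 15 17 11)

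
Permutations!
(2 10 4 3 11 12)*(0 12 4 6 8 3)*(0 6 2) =(0 12)(2 10)(3 11 4 6 8) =[12, 1, 10, 11, 6, 5, 8, 7, 3, 9, 2, 4, 0]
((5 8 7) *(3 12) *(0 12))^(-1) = ((0 12 3)(5 8 7))^(-1) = (0 3 12)(5 7 8)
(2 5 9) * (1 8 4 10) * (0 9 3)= (0 9 2 5 3)(1 8 4 10)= [9, 8, 5, 0, 10, 3, 6, 7, 4, 2, 1]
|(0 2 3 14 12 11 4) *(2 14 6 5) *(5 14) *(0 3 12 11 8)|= 5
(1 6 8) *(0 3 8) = [3, 6, 2, 8, 4, 5, 0, 7, 1] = (0 3 8 1 6)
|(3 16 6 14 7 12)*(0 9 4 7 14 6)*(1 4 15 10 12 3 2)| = |(0 9 15 10 12 2 1 4 7 3 16)| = 11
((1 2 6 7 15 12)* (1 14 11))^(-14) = ((1 2 6 7 15 12 14 11))^(-14) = (1 6 15 14)(2 7 12 11)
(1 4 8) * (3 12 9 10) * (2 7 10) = (1 4 8)(2 7 10 3 12 9) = [0, 4, 7, 12, 8, 5, 6, 10, 1, 2, 3, 11, 9]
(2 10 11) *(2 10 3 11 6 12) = (2 3 11 10 6 12) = [0, 1, 3, 11, 4, 5, 12, 7, 8, 9, 6, 10, 2]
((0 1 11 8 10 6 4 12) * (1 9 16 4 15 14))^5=(16)(1 15 10 11 14 6 8)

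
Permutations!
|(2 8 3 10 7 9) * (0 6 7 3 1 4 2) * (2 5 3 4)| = 12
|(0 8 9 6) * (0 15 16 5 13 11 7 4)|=|(0 8 9 6 15 16 5 13 11 7 4)|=11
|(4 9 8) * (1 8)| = 4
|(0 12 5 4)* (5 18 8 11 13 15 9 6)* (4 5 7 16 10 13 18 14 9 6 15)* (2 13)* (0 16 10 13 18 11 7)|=30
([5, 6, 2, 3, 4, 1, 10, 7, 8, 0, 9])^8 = [1, 10, 2, 3, 4, 6, 9, 7, 8, 5, 0]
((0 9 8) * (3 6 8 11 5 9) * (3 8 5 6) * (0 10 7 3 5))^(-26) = (0 8 10 7 3 5 9 11 6)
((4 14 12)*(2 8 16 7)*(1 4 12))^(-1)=((1 4 14)(2 8 16 7))^(-1)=(1 14 4)(2 7 16 8)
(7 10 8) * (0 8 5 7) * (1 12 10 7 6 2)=(0 8)(1 12 10 5 6 2)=[8, 12, 1, 3, 4, 6, 2, 7, 0, 9, 5, 11, 10]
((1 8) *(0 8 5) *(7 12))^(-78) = ((0 8 1 5)(7 12))^(-78) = (12)(0 1)(5 8)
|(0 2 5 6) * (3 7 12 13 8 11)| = 12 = |(0 2 5 6)(3 7 12 13 8 11)|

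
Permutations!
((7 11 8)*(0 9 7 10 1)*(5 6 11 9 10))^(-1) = ((0 10 1)(5 6 11 8)(7 9))^(-1) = (0 1 10)(5 8 11 6)(7 9)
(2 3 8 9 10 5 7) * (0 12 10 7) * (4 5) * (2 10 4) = (0 12 4 5)(2 3 8 9 7 10) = [12, 1, 3, 8, 5, 0, 6, 10, 9, 7, 2, 11, 4]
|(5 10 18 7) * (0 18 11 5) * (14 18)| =|(0 14 18 7)(5 10 11)| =12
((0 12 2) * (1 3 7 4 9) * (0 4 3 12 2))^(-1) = ((0 2 4 9 1 12)(3 7))^(-1) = (0 12 1 9 4 2)(3 7)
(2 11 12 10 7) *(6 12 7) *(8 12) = (2 11 7)(6 8 12 10) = [0, 1, 11, 3, 4, 5, 8, 2, 12, 9, 6, 7, 10]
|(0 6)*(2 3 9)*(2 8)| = 4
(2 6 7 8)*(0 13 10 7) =[13, 1, 6, 3, 4, 5, 0, 8, 2, 9, 7, 11, 12, 10] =(0 13 10 7 8 2 6)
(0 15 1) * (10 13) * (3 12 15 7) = (0 7 3 12 15 1)(10 13) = [7, 0, 2, 12, 4, 5, 6, 3, 8, 9, 13, 11, 15, 10, 14, 1]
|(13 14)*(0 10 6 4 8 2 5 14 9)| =10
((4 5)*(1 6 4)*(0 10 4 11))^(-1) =(0 11 6 1 5 4 10)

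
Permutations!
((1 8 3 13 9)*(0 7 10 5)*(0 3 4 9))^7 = (0 7 10 5 3 13)(1 9 4 8)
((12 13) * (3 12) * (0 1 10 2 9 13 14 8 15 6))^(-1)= ((0 1 10 2 9 13 3 12 14 8 15 6))^(-1)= (0 6 15 8 14 12 3 13 9 2 10 1)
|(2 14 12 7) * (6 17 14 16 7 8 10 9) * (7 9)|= |(2 16 9 6 17 14 12 8 10 7)|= 10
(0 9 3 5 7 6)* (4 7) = (0 9 3 5 4 7 6) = [9, 1, 2, 5, 7, 4, 0, 6, 8, 3]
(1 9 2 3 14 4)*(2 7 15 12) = [0, 9, 3, 14, 1, 5, 6, 15, 8, 7, 10, 11, 2, 13, 4, 12] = (1 9 7 15 12 2 3 14 4)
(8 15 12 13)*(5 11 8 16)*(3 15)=(3 15 12 13 16 5 11 8)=[0, 1, 2, 15, 4, 11, 6, 7, 3, 9, 10, 8, 13, 16, 14, 12, 5]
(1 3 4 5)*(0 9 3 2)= (0 9 3 4 5 1 2)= [9, 2, 0, 4, 5, 1, 6, 7, 8, 3]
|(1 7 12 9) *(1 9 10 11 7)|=4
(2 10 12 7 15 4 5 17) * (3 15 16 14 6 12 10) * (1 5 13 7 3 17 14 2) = (1 5 14 6 12 3 15 4 13 7 16 2 17) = [0, 5, 17, 15, 13, 14, 12, 16, 8, 9, 10, 11, 3, 7, 6, 4, 2, 1]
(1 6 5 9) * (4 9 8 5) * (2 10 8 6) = (1 2 10 8 5 6 4 9) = [0, 2, 10, 3, 9, 6, 4, 7, 5, 1, 8]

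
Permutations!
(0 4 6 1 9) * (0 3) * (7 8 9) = (0 4 6 1 7 8 9 3) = [4, 7, 2, 0, 6, 5, 1, 8, 9, 3]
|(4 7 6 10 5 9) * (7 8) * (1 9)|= 8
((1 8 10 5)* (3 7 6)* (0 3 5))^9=(0 3 7 6 5 1 8 10)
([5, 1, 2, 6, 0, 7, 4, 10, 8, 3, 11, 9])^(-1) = [4, 1, 2, 9, 6, 0, 3, 5, 8, 11, 7, 10]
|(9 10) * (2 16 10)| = 4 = |(2 16 10 9)|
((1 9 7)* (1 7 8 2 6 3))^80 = (1 8 6)(2 3 9)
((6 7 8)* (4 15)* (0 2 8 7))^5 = ((0 2 8 6)(4 15))^5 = (0 2 8 6)(4 15)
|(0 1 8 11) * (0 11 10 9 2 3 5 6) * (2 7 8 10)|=10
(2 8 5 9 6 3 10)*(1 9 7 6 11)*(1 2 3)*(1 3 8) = (1 9 11 2)(3 10 8 5 7 6) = [0, 9, 1, 10, 4, 7, 3, 6, 5, 11, 8, 2]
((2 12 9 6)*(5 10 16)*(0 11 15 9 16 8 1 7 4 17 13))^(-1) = ((0 11 15 9 6 2 12 16 5 10 8 1 7 4 17 13))^(-1) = (0 13 17 4 7 1 8 10 5 16 12 2 6 9 15 11)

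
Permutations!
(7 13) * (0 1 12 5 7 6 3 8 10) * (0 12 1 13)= (0 13 6 3 8 10 12 5 7)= [13, 1, 2, 8, 4, 7, 3, 0, 10, 9, 12, 11, 5, 6]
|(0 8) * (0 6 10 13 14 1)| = 7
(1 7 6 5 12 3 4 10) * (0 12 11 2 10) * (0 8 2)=(0 12 3 4 8 2 10 1 7 6 5 11)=[12, 7, 10, 4, 8, 11, 5, 6, 2, 9, 1, 0, 3]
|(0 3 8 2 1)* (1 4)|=6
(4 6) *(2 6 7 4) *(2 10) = (2 6 10)(4 7) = [0, 1, 6, 3, 7, 5, 10, 4, 8, 9, 2]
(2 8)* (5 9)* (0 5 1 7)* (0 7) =(0 5 9 1)(2 8) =[5, 0, 8, 3, 4, 9, 6, 7, 2, 1]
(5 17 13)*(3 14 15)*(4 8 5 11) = (3 14 15)(4 8 5 17 13 11) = [0, 1, 2, 14, 8, 17, 6, 7, 5, 9, 10, 4, 12, 11, 15, 3, 16, 13]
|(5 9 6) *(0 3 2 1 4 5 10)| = 9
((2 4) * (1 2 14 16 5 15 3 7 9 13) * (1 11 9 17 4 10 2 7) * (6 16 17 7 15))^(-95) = (1 15 3)(2 10)(4 14 17)(5 6 16)(9 13 11)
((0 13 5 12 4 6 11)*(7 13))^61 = ((0 7 13 5 12 4 6 11))^61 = (0 4 13 11 12 7 6 5)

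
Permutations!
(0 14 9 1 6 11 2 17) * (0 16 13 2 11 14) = (1 6 14 9)(2 17 16 13) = [0, 6, 17, 3, 4, 5, 14, 7, 8, 1, 10, 11, 12, 2, 9, 15, 13, 16]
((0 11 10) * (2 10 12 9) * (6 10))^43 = ((0 11 12 9 2 6 10))^43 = (0 11 12 9 2 6 10)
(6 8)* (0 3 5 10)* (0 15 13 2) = (0 3 5 10 15 13 2)(6 8) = [3, 1, 0, 5, 4, 10, 8, 7, 6, 9, 15, 11, 12, 2, 14, 13]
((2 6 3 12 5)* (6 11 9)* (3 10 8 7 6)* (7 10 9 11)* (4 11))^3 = ((2 7 6 9 3 12 5)(4 11)(8 10))^3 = (2 9 5 6 12 7 3)(4 11)(8 10)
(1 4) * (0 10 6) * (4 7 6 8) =(0 10 8 4 1 7 6) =[10, 7, 2, 3, 1, 5, 0, 6, 4, 9, 8]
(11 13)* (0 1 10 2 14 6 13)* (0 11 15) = (0 1 10 2 14 6 13 15) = [1, 10, 14, 3, 4, 5, 13, 7, 8, 9, 2, 11, 12, 15, 6, 0]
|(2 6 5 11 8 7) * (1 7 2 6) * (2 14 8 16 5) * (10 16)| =4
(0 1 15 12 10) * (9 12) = (0 1 15 9 12 10) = [1, 15, 2, 3, 4, 5, 6, 7, 8, 12, 0, 11, 10, 13, 14, 9]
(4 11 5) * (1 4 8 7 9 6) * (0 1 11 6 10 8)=(0 1 4 6 11 5)(7 9 10 8)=[1, 4, 2, 3, 6, 0, 11, 9, 7, 10, 8, 5]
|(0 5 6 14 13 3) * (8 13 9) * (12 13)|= 9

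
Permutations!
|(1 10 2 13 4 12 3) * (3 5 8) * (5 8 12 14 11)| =|(1 10 2 13 4 14 11 5 12 8 3)| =11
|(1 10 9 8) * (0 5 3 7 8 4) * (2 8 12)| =|(0 5 3 7 12 2 8 1 10 9 4)| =11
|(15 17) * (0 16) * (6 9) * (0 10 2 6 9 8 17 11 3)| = 10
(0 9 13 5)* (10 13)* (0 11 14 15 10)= (0 9)(5 11 14 15 10 13)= [9, 1, 2, 3, 4, 11, 6, 7, 8, 0, 13, 14, 12, 5, 15, 10]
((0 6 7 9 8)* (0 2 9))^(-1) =((0 6 7)(2 9 8))^(-1) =(0 7 6)(2 8 9)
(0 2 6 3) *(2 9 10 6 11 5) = [9, 1, 11, 0, 4, 2, 3, 7, 8, 10, 6, 5] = (0 9 10 6 3)(2 11 5)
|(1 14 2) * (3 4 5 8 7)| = |(1 14 2)(3 4 5 8 7)| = 15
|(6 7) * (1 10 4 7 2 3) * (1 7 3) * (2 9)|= 8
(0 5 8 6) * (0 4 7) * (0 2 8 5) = [0, 1, 8, 3, 7, 5, 4, 2, 6] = (2 8 6 4 7)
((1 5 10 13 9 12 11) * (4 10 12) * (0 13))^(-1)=((0 13 9 4 10)(1 5 12 11))^(-1)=(0 10 4 9 13)(1 11 12 5)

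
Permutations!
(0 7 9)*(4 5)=[7, 1, 2, 3, 5, 4, 6, 9, 8, 0]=(0 7 9)(4 5)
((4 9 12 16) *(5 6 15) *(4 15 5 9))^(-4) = (16)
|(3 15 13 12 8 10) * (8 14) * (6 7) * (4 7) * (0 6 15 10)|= |(0 6 4 7 15 13 12 14 8)(3 10)|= 18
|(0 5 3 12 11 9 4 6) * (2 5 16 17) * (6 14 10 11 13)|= |(0 16 17 2 5 3 12 13 6)(4 14 10 11 9)|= 45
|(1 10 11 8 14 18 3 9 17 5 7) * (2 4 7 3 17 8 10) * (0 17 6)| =|(0 17 5 3 9 8 14 18 6)(1 2 4 7)(10 11)| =36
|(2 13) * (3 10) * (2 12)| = 6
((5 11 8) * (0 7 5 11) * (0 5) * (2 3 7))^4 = ((0 2 3 7)(8 11))^4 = (11)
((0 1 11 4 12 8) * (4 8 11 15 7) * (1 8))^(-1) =(0 8)(1 11 12 4 7 15)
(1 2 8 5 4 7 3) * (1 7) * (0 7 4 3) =[7, 2, 8, 4, 1, 3, 6, 0, 5] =(0 7)(1 2 8 5 3 4)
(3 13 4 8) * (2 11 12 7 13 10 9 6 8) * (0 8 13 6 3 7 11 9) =(0 8 7 6 13 4 2 9 3 10)(11 12) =[8, 1, 9, 10, 2, 5, 13, 6, 7, 3, 0, 12, 11, 4]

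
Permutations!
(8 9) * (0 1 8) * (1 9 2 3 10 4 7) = (0 9)(1 8 2 3 10 4 7) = [9, 8, 3, 10, 7, 5, 6, 1, 2, 0, 4]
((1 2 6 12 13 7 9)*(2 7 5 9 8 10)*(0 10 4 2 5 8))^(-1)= ((0 10 5 9 1 7)(2 6 12 13 8 4))^(-1)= (0 7 1 9 5 10)(2 4 8 13 12 6)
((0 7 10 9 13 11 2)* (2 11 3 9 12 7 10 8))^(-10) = (0 12 8)(2 10 7)(3 13 9)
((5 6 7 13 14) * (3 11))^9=(3 11)(5 14 13 7 6)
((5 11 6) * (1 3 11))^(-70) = (11)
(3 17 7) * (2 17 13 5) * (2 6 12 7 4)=(2 17 4)(3 13 5 6 12 7)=[0, 1, 17, 13, 2, 6, 12, 3, 8, 9, 10, 11, 7, 5, 14, 15, 16, 4]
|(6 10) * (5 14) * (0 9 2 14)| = 10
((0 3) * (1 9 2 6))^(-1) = ((0 3)(1 9 2 6))^(-1) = (0 3)(1 6 2 9)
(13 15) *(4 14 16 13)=(4 14 16 13 15)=[0, 1, 2, 3, 14, 5, 6, 7, 8, 9, 10, 11, 12, 15, 16, 4, 13]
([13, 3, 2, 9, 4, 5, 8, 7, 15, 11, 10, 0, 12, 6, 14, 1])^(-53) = [13, 3, 2, 9, 4, 5, 8, 7, 15, 11, 10, 0, 12, 6, 14, 1]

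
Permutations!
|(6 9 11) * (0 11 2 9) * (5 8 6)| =10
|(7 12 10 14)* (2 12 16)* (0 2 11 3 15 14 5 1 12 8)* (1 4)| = 30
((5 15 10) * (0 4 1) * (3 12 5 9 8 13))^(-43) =((0 4 1)(3 12 5 15 10 9 8 13))^(-43) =(0 1 4)(3 9 5 13 10 12 8 15)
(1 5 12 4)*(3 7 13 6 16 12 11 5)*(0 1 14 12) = [1, 3, 2, 7, 14, 11, 16, 13, 8, 9, 10, 5, 4, 6, 12, 15, 0] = (0 1 3 7 13 6 16)(4 14 12)(5 11)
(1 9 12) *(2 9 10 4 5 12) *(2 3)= (1 10 4 5 12)(2 9 3)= [0, 10, 9, 2, 5, 12, 6, 7, 8, 3, 4, 11, 1]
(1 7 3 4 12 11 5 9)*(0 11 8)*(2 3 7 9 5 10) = [11, 9, 3, 4, 12, 5, 6, 7, 0, 1, 2, 10, 8] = (0 11 10 2 3 4 12 8)(1 9)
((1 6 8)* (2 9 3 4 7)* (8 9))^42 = ((1 6 9 3 4 7 2 8))^42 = (1 9 4 2)(3 7 8 6)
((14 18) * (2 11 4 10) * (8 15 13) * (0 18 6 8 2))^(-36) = (0 11 15 14 10 2 8 18 4 13 6)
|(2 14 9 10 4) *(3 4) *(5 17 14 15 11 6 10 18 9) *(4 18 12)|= 30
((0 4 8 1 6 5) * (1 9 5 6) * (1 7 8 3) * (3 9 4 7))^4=(0 9 8)(4 7 5)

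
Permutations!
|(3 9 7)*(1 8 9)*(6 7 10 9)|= |(1 8 6 7 3)(9 10)|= 10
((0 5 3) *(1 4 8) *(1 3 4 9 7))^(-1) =(0 3 8 4 5)(1 7 9)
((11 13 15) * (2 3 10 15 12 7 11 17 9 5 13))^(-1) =(2 11 7 12 13 5 9 17 15 10 3)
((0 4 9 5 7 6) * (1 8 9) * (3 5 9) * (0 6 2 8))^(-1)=(9)(0 1 4)(2 7 5 3 8)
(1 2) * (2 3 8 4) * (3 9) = (1 9 3 8 4 2) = [0, 9, 1, 8, 2, 5, 6, 7, 4, 3]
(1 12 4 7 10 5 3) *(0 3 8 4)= (0 3 1 12)(4 7 10 5 8)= [3, 12, 2, 1, 7, 8, 6, 10, 4, 9, 5, 11, 0]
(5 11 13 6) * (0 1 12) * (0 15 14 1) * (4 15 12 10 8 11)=(1 10 8 11 13 6 5 4 15 14)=[0, 10, 2, 3, 15, 4, 5, 7, 11, 9, 8, 13, 12, 6, 1, 14]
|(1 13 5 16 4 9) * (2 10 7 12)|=12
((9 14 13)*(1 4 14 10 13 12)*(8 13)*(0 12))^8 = (0 4 12 14 1)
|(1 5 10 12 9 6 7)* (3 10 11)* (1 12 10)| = 4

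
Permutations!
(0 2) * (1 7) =(0 2)(1 7) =[2, 7, 0, 3, 4, 5, 6, 1]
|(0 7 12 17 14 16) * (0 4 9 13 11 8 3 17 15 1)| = |(0 7 12 15 1)(3 17 14 16 4 9 13 11 8)| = 45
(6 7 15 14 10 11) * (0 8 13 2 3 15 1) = (0 8 13 2 3 15 14 10 11 6 7 1) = [8, 0, 3, 15, 4, 5, 7, 1, 13, 9, 11, 6, 12, 2, 10, 14]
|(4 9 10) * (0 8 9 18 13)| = 7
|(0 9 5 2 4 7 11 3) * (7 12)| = |(0 9 5 2 4 12 7 11 3)| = 9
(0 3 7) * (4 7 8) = (0 3 8 4 7) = [3, 1, 2, 8, 7, 5, 6, 0, 4]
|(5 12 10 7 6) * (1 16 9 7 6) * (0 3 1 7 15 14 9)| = 12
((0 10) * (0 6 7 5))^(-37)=(0 7 10 5 6)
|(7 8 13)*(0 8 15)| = 5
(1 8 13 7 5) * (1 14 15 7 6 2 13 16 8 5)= (1 5 14 15 7)(2 13 6)(8 16)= [0, 5, 13, 3, 4, 14, 2, 1, 16, 9, 10, 11, 12, 6, 15, 7, 8]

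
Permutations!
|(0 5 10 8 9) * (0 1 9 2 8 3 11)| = 10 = |(0 5 10 3 11)(1 9)(2 8)|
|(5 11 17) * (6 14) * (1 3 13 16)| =12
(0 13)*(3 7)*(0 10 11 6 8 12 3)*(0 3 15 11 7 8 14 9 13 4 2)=(0 4 2)(3 8 12 15 11 6 14 9 13 10 7)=[4, 1, 0, 8, 2, 5, 14, 3, 12, 13, 7, 6, 15, 10, 9, 11]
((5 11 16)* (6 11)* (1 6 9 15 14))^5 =(1 9 11 14 5 6 15 16)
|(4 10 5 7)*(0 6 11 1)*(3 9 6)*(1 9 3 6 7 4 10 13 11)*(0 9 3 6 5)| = |(0 5 4 13 11 3 6 1 9 7 10)| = 11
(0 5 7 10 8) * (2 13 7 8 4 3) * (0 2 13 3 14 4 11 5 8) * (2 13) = [8, 1, 3, 2, 14, 0, 6, 10, 13, 9, 11, 5, 12, 7, 4] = (0 8 13 7 10 11 5)(2 3)(4 14)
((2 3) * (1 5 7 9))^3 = (1 9 7 5)(2 3) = ((1 5 7 9)(2 3))^3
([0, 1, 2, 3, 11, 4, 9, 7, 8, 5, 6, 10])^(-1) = (4 5 9 6 10 11)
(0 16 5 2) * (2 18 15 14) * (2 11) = (0 16 5 18 15 14 11 2) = [16, 1, 0, 3, 4, 18, 6, 7, 8, 9, 10, 2, 12, 13, 11, 14, 5, 17, 15]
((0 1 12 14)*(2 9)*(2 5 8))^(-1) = ((0 1 12 14)(2 9 5 8))^(-1) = (0 14 12 1)(2 8 5 9)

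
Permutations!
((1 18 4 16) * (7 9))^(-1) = (1 16 4 18)(7 9) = ((1 18 4 16)(7 9))^(-1)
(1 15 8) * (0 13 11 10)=(0 13 11 10)(1 15 8)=[13, 15, 2, 3, 4, 5, 6, 7, 1, 9, 0, 10, 12, 11, 14, 8]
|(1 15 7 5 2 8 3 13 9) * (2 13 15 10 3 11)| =24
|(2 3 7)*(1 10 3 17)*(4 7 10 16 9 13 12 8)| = |(1 16 9 13 12 8 4 7 2 17)(3 10)| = 10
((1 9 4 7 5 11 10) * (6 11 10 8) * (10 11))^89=(1 10 6 8 11 5 7 4 9)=((1 9 4 7 5 11 8 6 10))^89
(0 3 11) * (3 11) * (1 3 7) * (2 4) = (0 11)(1 3 7)(2 4) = [11, 3, 4, 7, 2, 5, 6, 1, 8, 9, 10, 0]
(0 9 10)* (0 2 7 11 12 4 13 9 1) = [1, 0, 7, 3, 13, 5, 6, 11, 8, 10, 2, 12, 4, 9] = (0 1)(2 7 11 12 4 13 9 10)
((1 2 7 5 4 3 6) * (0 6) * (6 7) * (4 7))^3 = (5 7)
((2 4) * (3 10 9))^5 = ((2 4)(3 10 9))^5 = (2 4)(3 9 10)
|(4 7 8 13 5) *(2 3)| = |(2 3)(4 7 8 13 5)| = 10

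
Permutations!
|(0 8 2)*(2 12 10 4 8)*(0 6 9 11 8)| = |(0 2 6 9 11 8 12 10 4)| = 9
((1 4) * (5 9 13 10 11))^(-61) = (1 4)(5 11 10 13 9)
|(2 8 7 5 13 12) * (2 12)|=|(2 8 7 5 13)|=5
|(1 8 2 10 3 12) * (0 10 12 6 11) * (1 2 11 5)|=8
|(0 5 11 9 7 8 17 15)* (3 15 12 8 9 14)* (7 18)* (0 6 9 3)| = 12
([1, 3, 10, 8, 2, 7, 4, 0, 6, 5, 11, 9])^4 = (0 6 11)(1 4 9)(2 5 3)(7 8 10)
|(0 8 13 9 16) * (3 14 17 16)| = |(0 8 13 9 3 14 17 16)| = 8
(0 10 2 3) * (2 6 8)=(0 10 6 8 2 3)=[10, 1, 3, 0, 4, 5, 8, 7, 2, 9, 6]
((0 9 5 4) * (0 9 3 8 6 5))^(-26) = (0 8 5 9 3 6 4)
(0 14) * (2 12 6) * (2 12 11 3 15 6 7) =(0 14)(2 11 3 15 6 12 7) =[14, 1, 11, 15, 4, 5, 12, 2, 8, 9, 10, 3, 7, 13, 0, 6]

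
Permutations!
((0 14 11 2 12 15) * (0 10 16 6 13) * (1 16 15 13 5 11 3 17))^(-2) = ((0 14 3 17 1 16 6 5 11 2 12 13)(10 15))^(-2) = (0 12 11 6 1 3)(2 5 16 17 14 13)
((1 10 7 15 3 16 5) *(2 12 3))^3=(1 15 3)(2 16 10)(5 7 12)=((1 10 7 15 2 12 3 16 5))^3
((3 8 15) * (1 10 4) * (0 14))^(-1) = (0 14)(1 4 10)(3 15 8)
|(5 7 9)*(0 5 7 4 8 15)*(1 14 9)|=20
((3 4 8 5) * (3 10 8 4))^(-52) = ((5 10 8))^(-52) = (5 8 10)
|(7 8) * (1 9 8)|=4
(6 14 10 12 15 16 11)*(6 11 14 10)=[0, 1, 2, 3, 4, 5, 10, 7, 8, 9, 12, 11, 15, 13, 6, 16, 14]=(6 10 12 15 16 14)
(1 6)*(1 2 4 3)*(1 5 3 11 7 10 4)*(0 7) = (0 7 10 4 11)(1 6 2)(3 5) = [7, 6, 1, 5, 11, 3, 2, 10, 8, 9, 4, 0]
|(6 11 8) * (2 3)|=|(2 3)(6 11 8)|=6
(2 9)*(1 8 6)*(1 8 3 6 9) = (1 3 6 8 9 2) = [0, 3, 1, 6, 4, 5, 8, 7, 9, 2]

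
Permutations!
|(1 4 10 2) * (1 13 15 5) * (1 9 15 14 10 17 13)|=21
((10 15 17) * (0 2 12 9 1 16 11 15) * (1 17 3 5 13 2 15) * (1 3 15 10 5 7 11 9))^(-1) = (0 10)(1 12 2 13 5 17 9 16)(3 11 7)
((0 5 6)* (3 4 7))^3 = ((0 5 6)(3 4 7))^3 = (7)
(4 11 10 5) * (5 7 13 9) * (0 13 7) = [13, 1, 2, 3, 11, 4, 6, 7, 8, 5, 0, 10, 12, 9] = (0 13 9 5 4 11 10)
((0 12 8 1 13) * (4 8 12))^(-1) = (0 13 1 8 4)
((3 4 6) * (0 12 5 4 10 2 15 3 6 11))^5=((0 12 5 4 11)(2 15 3 10))^5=(2 15 3 10)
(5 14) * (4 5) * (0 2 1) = (0 2 1)(4 5 14) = [2, 0, 1, 3, 5, 14, 6, 7, 8, 9, 10, 11, 12, 13, 4]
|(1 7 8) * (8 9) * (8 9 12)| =|(1 7 12 8)| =4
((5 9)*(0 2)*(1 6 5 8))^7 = (0 2)(1 5 8 6 9)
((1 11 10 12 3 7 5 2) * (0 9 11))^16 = (0 7 11 2 12)(1 3 9 5 10)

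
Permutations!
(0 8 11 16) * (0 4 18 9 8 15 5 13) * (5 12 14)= (0 15 12 14 5 13)(4 18 9 8 11 16)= [15, 1, 2, 3, 18, 13, 6, 7, 11, 8, 10, 16, 14, 0, 5, 12, 4, 17, 9]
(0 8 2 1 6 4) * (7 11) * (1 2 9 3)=[8, 6, 2, 1, 0, 5, 4, 11, 9, 3, 10, 7]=(0 8 9 3 1 6 4)(7 11)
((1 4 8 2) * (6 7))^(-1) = (1 2 8 4)(6 7)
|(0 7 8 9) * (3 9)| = |(0 7 8 3 9)| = 5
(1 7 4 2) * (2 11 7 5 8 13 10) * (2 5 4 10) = (1 4 11 7 10 5 8 13 2) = [0, 4, 1, 3, 11, 8, 6, 10, 13, 9, 5, 7, 12, 2]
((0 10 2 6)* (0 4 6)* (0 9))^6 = (0 2)(9 10) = ((0 10 2 9)(4 6))^6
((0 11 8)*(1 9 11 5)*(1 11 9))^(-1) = (0 8 11 5)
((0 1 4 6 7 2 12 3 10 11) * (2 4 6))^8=((0 1 6 7 4 2 12 3 10 11))^8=(0 10 12 4 6)(1 11 3 2 7)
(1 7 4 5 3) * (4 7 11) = [0, 11, 2, 1, 5, 3, 6, 7, 8, 9, 10, 4] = (1 11 4 5 3)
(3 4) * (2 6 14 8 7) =(2 6 14 8 7)(3 4) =[0, 1, 6, 4, 3, 5, 14, 2, 7, 9, 10, 11, 12, 13, 8]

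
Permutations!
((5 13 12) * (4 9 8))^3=(13)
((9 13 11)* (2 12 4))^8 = ((2 12 4)(9 13 11))^8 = (2 4 12)(9 11 13)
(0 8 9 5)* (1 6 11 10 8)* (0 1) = (1 6 11 10 8 9 5) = [0, 6, 2, 3, 4, 1, 11, 7, 9, 5, 8, 10]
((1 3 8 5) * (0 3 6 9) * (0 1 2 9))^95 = (0 6 1 9 2 5 8 3)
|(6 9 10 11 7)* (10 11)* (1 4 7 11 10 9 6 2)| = 4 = |(11)(1 4 7 2)(9 10)|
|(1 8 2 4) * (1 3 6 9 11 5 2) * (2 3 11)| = 14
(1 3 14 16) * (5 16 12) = [0, 3, 2, 14, 4, 16, 6, 7, 8, 9, 10, 11, 5, 13, 12, 15, 1] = (1 3 14 12 5 16)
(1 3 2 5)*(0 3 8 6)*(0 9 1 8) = (0 3 2 5 8 6 9 1) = [3, 0, 5, 2, 4, 8, 9, 7, 6, 1]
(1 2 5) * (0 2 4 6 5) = (0 2)(1 4 6 5) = [2, 4, 0, 3, 6, 1, 5]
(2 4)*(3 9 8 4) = (2 3 9 8 4) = [0, 1, 3, 9, 2, 5, 6, 7, 4, 8]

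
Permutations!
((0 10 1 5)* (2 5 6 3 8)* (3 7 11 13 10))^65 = ((0 3 8 2 5)(1 6 7 11 13 10))^65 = (1 10 13 11 7 6)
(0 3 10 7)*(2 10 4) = (0 3 4 2 10 7) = [3, 1, 10, 4, 2, 5, 6, 0, 8, 9, 7]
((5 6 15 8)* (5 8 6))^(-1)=(6 15)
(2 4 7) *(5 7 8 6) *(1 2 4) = (1 2)(4 8 6 5 7) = [0, 2, 1, 3, 8, 7, 5, 4, 6]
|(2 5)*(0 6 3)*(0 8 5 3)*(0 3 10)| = |(0 6 3 8 5 2 10)| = 7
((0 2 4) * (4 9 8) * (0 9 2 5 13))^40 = (0 5 13)(4 9 8)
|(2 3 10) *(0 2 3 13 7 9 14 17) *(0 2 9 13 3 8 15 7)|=11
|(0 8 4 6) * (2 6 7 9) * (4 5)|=8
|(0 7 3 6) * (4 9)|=4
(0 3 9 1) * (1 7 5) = (0 3 9 7 5 1) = [3, 0, 2, 9, 4, 1, 6, 5, 8, 7]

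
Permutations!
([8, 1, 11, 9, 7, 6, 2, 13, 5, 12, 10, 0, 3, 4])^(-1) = (0 11 2 6 5 8)(3 12 9)(4 13 7)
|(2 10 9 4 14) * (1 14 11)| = |(1 14 2 10 9 4 11)| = 7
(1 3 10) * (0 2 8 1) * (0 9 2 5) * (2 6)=[5, 3, 8, 10, 4, 0, 2, 7, 1, 6, 9]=(0 5)(1 3 10 9 6 2 8)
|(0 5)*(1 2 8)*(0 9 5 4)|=6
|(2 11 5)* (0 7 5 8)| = 6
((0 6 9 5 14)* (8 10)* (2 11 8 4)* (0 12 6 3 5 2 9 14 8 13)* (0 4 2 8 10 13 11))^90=(14)(4 8)(9 13)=((0 3 5 10 2)(4 9 8 13)(6 14 12))^90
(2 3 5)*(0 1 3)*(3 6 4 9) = (0 1 6 4 9 3 5 2) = [1, 6, 0, 5, 9, 2, 4, 7, 8, 3]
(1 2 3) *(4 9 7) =(1 2 3)(4 9 7) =[0, 2, 3, 1, 9, 5, 6, 4, 8, 7]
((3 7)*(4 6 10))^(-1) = (3 7)(4 10 6)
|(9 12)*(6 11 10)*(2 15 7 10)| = 6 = |(2 15 7 10 6 11)(9 12)|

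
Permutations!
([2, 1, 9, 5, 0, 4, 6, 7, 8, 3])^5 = (0 4 5 3 9 2)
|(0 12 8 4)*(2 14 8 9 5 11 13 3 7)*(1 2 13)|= |(0 12 9 5 11 1 2 14 8 4)(3 7 13)|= 30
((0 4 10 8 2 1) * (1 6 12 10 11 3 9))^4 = (0 9 11)(1 3 4)(2 8 10 12 6) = ((0 4 11 3 9 1)(2 6 12 10 8))^4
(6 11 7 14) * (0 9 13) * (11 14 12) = (0 9 13)(6 14)(7 12 11) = [9, 1, 2, 3, 4, 5, 14, 12, 8, 13, 10, 7, 11, 0, 6]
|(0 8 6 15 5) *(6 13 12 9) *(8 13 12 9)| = |(0 13 9 6 15 5)(8 12)| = 6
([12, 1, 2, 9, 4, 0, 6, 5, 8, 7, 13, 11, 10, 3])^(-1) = (0 5 7 9 3 13 10 12)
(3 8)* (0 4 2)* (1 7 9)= (0 4 2)(1 7 9)(3 8)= [4, 7, 0, 8, 2, 5, 6, 9, 3, 1]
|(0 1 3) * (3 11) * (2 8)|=|(0 1 11 3)(2 8)|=4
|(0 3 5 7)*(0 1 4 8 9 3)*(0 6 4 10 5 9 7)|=8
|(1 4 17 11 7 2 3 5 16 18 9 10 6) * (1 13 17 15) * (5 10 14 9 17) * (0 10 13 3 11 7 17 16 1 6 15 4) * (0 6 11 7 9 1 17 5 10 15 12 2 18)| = |(0 15 11 5 17 9 14 1 6 3 13 10 12 2 7 18 16)| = 17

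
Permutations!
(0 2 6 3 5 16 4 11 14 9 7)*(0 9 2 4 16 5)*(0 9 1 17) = [4, 17, 6, 9, 11, 5, 3, 1, 8, 7, 10, 14, 12, 13, 2, 15, 16, 0] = (0 4 11 14 2 6 3 9 7 1 17)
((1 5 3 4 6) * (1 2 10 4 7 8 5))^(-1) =(2 6 4 10)(3 5 8 7)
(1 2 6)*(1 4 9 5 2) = (2 6 4 9 5) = [0, 1, 6, 3, 9, 2, 4, 7, 8, 5]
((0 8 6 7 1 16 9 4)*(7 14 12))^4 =(0 12 9 6 1)(4 14 16 8 7)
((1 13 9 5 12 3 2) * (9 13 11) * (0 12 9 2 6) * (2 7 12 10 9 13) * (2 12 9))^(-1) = ((0 10 2 1 11 7 9 5 13 12 3 6))^(-1) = (0 6 3 12 13 5 9 7 11 1 2 10)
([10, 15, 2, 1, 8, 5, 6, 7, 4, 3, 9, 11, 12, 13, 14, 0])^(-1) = (0 15 1 3 9 10)(4 8)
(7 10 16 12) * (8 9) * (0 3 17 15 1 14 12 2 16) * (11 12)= (0 3 17 15 1 14 11 12 7 10)(2 16)(8 9)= [3, 14, 16, 17, 4, 5, 6, 10, 9, 8, 0, 12, 7, 13, 11, 1, 2, 15]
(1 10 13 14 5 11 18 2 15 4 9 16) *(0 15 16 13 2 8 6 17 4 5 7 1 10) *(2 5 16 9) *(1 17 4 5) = (0 15 16 10 1)(2 9 13 14 7 17 5 11 18 8 6 4) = [15, 0, 9, 3, 2, 11, 4, 17, 6, 13, 1, 18, 12, 14, 7, 16, 10, 5, 8]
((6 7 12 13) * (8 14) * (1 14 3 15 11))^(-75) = (1 3)(6 7 12 13)(8 11)(14 15)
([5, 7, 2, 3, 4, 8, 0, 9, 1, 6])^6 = (0 6 9 7 1 8 5)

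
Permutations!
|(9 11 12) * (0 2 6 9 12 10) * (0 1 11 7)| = 15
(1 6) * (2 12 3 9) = (1 6)(2 12 3 9) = [0, 6, 12, 9, 4, 5, 1, 7, 8, 2, 10, 11, 3]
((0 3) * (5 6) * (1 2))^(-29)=((0 3)(1 2)(5 6))^(-29)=(0 3)(1 2)(5 6)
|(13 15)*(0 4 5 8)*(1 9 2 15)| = 20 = |(0 4 5 8)(1 9 2 15 13)|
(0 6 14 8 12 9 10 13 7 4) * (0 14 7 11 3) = (0 6 7 4 14 8 12 9 10 13 11 3) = [6, 1, 2, 0, 14, 5, 7, 4, 12, 10, 13, 3, 9, 11, 8]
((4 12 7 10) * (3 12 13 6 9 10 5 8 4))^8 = (3 9 13 8 7)(4 5 12 10 6)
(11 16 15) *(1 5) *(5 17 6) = [0, 17, 2, 3, 4, 1, 5, 7, 8, 9, 10, 16, 12, 13, 14, 11, 15, 6] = (1 17 6 5)(11 16 15)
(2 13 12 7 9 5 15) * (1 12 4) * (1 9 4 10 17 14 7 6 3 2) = (1 12 6 3 2 13 10 17 14 7 4 9 5 15) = [0, 12, 13, 2, 9, 15, 3, 4, 8, 5, 17, 11, 6, 10, 7, 1, 16, 14]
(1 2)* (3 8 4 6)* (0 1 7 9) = (0 1 2 7 9)(3 8 4 6) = [1, 2, 7, 8, 6, 5, 3, 9, 4, 0]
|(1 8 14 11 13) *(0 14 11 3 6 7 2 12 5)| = 8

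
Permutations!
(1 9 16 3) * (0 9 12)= (0 9 16 3 1 12)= [9, 12, 2, 1, 4, 5, 6, 7, 8, 16, 10, 11, 0, 13, 14, 15, 3]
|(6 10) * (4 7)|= |(4 7)(6 10)|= 2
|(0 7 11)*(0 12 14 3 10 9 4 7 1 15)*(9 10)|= |(0 1 15)(3 9 4 7 11 12 14)|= 21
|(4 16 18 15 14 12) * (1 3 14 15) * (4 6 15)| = 9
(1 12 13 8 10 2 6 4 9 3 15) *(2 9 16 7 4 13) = (1 12 2 6 13 8 10 9 3 15)(4 16 7) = [0, 12, 6, 15, 16, 5, 13, 4, 10, 3, 9, 11, 2, 8, 14, 1, 7]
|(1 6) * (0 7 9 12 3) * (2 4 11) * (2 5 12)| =18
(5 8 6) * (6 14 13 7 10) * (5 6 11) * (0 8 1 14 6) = (0 8 6)(1 14 13 7 10 11 5) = [8, 14, 2, 3, 4, 1, 0, 10, 6, 9, 11, 5, 12, 7, 13]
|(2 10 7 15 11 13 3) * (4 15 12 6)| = 10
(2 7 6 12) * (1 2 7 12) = [0, 2, 12, 3, 4, 5, 1, 6, 8, 9, 10, 11, 7] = (1 2 12 7 6)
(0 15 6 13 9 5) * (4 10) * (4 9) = (0 15 6 13 4 10 9 5) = [15, 1, 2, 3, 10, 0, 13, 7, 8, 5, 9, 11, 12, 4, 14, 6]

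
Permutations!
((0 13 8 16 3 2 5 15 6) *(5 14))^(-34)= ((0 13 8 16 3 2 14 5 15 6))^(-34)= (0 14 8 15 3)(2 13 5 16 6)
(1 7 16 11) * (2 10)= (1 7 16 11)(2 10)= [0, 7, 10, 3, 4, 5, 6, 16, 8, 9, 2, 1, 12, 13, 14, 15, 11]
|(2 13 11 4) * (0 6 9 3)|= |(0 6 9 3)(2 13 11 4)|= 4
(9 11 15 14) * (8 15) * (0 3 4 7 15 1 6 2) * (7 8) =[3, 6, 0, 4, 8, 5, 2, 15, 1, 11, 10, 7, 12, 13, 9, 14] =(0 3 4 8 1 6 2)(7 15 14 9 11)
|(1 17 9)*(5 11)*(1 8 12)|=|(1 17 9 8 12)(5 11)|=10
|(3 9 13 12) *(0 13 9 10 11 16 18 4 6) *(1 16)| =|(0 13 12 3 10 11 1 16 18 4 6)| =11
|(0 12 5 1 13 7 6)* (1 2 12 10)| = 6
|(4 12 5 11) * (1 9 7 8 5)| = |(1 9 7 8 5 11 4 12)| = 8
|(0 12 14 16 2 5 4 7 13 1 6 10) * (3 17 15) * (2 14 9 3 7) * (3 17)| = |(0 12 9 17 15 7 13 1 6 10)(2 5 4)(14 16)| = 30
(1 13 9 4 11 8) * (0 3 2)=[3, 13, 0, 2, 11, 5, 6, 7, 1, 4, 10, 8, 12, 9]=(0 3 2)(1 13 9 4 11 8)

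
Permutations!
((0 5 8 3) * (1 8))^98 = (0 8 5 3 1)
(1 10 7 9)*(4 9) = (1 10 7 4 9) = [0, 10, 2, 3, 9, 5, 6, 4, 8, 1, 7]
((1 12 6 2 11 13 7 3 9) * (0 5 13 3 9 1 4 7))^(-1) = (0 13 5)(1 3 11 2 6 12)(4 9 7)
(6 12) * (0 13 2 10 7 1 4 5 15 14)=[13, 4, 10, 3, 5, 15, 12, 1, 8, 9, 7, 11, 6, 2, 0, 14]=(0 13 2 10 7 1 4 5 15 14)(6 12)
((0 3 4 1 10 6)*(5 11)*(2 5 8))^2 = ((0 3 4 1 10 6)(2 5 11 8))^2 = (0 4 10)(1 6 3)(2 11)(5 8)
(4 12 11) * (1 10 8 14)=[0, 10, 2, 3, 12, 5, 6, 7, 14, 9, 8, 4, 11, 13, 1]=(1 10 8 14)(4 12 11)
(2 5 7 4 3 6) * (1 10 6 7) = [0, 10, 5, 7, 3, 1, 2, 4, 8, 9, 6] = (1 10 6 2 5)(3 7 4)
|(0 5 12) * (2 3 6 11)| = |(0 5 12)(2 3 6 11)| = 12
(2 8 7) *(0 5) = (0 5)(2 8 7) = [5, 1, 8, 3, 4, 0, 6, 2, 7]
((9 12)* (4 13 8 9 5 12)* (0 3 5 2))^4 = (13)(0 2 12 5 3)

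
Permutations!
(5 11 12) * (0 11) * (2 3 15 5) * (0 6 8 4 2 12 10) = [11, 1, 3, 15, 2, 6, 8, 7, 4, 9, 0, 10, 12, 13, 14, 5] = (0 11 10)(2 3 15 5 6 8 4)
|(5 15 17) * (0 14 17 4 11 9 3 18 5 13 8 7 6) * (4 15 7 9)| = |(0 14 17 13 8 9 3 18 5 7 6)(4 11)| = 22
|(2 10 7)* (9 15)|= 6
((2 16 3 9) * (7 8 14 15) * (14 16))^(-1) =((2 14 15 7 8 16 3 9))^(-1) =(2 9 3 16 8 7 15 14)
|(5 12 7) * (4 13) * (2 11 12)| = 10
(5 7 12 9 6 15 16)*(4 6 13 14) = (4 6 15 16 5 7 12 9 13 14) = [0, 1, 2, 3, 6, 7, 15, 12, 8, 13, 10, 11, 9, 14, 4, 16, 5]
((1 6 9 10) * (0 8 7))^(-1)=((0 8 7)(1 6 9 10))^(-1)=(0 7 8)(1 10 9 6)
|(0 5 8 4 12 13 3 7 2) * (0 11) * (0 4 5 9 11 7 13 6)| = |(0 9 11 4 12 6)(2 7)(3 13)(5 8)| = 6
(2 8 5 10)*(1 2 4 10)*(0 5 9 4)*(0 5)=(1 2 8 9 4 10 5)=[0, 2, 8, 3, 10, 1, 6, 7, 9, 4, 5]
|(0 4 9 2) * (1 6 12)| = 12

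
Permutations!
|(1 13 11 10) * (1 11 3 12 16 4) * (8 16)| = 14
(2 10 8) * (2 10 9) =(2 9)(8 10) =[0, 1, 9, 3, 4, 5, 6, 7, 10, 2, 8]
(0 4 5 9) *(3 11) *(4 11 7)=[11, 1, 2, 7, 5, 9, 6, 4, 8, 0, 10, 3]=(0 11 3 7 4 5 9)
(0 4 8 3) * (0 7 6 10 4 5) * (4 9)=(0 5)(3 7 6 10 9 4 8)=[5, 1, 2, 7, 8, 0, 10, 6, 3, 4, 9]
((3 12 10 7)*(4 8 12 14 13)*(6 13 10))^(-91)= ((3 14 10 7)(4 8 12 6 13))^(-91)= (3 14 10 7)(4 13 6 12 8)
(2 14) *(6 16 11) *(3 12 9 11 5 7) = (2 14)(3 12 9 11 6 16 5 7) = [0, 1, 14, 12, 4, 7, 16, 3, 8, 11, 10, 6, 9, 13, 2, 15, 5]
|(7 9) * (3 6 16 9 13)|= 6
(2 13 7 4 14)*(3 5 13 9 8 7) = (2 9 8 7 4 14)(3 5 13) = [0, 1, 9, 5, 14, 13, 6, 4, 7, 8, 10, 11, 12, 3, 2]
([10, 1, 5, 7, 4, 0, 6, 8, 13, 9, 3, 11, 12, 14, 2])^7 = (0 2 13 7 10 5 14 8 3)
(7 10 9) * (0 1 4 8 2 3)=(0 1 4 8 2 3)(7 10 9)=[1, 4, 3, 0, 8, 5, 6, 10, 2, 7, 9]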